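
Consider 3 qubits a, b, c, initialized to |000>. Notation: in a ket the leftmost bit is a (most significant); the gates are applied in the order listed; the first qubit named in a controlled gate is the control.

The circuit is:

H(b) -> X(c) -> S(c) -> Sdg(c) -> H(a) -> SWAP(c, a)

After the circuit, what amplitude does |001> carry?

The final state's coefficient on |001> equals 0.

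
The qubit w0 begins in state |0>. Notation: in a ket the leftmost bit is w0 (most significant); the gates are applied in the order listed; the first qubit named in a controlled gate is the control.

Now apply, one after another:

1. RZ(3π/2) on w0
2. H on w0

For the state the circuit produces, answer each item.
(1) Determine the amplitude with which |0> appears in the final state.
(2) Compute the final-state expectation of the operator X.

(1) The amplitude on |0> is -sqrt(2)*exp(I*pi/4)/2.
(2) The observable X averages to 1.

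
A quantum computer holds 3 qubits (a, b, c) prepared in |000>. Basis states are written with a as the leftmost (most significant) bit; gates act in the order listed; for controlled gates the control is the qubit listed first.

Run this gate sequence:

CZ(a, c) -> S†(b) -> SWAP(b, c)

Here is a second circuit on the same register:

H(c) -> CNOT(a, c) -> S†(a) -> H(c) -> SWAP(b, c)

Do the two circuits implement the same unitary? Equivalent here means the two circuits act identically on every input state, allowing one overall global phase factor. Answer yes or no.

No: there is an input state on which the two circuits produce genuinely different outputs (not merely differing by a phase).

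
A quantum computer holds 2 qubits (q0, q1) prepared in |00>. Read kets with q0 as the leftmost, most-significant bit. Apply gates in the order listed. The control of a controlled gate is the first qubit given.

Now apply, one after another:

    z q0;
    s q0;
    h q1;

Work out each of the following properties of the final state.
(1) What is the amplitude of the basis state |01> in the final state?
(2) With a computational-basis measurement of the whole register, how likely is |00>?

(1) The amplitude on |01> is sqrt(2)/2.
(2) Outcome |00> occurs with probability 1/2.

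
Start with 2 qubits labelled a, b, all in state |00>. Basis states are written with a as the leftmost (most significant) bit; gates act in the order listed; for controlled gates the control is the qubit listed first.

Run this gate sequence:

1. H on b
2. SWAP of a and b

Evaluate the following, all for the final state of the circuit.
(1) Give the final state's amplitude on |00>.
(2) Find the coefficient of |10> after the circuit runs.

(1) |00> carries amplitude sqrt(2)/2 in the final state.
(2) The amplitude on |10> is sqrt(2)/2.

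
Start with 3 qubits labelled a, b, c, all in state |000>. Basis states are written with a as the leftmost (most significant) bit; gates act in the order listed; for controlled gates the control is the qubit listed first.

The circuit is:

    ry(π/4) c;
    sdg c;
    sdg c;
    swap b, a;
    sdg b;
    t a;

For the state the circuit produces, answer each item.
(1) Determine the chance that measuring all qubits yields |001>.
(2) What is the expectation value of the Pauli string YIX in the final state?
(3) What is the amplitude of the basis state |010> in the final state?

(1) The probability of measuring |001> is 1/2 - sqrt(2)/4.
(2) The expectation value of YIX is 0.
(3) The final state's coefficient on |010> equals 0.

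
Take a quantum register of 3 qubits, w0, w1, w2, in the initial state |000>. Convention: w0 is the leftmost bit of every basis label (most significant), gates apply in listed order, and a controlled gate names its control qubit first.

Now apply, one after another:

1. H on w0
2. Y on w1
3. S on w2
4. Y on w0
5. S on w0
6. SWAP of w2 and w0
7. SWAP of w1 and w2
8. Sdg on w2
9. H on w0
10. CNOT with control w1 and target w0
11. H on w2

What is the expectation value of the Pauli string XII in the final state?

The observable XII averages to 1.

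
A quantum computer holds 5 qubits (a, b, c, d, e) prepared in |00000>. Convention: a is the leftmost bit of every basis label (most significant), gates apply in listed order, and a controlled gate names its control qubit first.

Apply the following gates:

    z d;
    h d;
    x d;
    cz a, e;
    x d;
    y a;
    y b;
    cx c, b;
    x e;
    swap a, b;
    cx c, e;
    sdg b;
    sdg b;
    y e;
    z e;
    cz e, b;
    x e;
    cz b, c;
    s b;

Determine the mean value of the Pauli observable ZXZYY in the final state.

In the final state, ZXZYY has expectation 0.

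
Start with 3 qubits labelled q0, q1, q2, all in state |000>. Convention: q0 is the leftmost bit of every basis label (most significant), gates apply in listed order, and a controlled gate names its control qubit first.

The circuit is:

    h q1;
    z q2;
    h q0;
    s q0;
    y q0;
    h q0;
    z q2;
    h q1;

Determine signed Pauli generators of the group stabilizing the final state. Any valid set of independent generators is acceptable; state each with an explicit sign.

The final state is stabilized by the group generated by -YII, +IZI, +IIZ; other independent generating sets are equally valid.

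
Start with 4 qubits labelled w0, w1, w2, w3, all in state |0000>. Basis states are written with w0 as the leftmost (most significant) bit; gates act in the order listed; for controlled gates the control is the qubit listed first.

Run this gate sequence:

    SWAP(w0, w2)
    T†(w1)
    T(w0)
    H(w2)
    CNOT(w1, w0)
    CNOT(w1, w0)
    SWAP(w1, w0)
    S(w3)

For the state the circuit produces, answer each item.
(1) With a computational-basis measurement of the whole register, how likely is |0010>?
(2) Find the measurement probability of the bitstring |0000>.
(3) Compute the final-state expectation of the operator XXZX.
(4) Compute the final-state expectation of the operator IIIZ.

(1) Outcome |0010> occurs with probability 1/2. Key observation: steps 5-6 multiply out to the identity, so the circuit reduces to the remaining gates.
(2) A full measurement returns |0000> with probability 1/2.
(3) The expectation value of XXZX is 0.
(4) The expectation value of IIIZ is 1.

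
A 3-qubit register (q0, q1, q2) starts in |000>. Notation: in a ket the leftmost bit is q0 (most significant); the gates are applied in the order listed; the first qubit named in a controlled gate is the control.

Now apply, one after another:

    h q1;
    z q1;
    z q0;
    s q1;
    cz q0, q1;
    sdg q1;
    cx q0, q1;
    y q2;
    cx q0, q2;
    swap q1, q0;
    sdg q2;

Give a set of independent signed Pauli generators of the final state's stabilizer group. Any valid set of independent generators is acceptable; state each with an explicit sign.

The final state is stabilized by the group generated by -XII, +IZI, -IIZ; other independent generating sets are equally valid.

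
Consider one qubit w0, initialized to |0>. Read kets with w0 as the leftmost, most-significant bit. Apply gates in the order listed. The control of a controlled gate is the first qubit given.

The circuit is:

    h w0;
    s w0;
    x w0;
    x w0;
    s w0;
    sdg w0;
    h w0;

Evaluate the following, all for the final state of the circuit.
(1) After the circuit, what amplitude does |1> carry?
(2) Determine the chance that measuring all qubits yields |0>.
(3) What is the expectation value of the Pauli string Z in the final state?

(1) The amplitude on |1> is 1/2 - I/2.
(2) The probability of measuring |0> is 1/2.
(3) In the final state, Z has expectation 0.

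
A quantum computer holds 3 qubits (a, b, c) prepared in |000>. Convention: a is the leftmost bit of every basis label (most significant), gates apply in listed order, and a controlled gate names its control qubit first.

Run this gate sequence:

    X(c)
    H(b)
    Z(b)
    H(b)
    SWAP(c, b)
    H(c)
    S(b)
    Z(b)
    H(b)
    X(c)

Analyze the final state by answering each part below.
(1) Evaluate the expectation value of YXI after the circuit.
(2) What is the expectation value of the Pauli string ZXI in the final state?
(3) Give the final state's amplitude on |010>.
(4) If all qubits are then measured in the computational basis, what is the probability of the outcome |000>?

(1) In the final state, YXI has expectation 0.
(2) The expectation value of ZXI is -1.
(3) |010> carries amplitude -I/2 in the final state.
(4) Outcome |000> occurs with probability 1/4.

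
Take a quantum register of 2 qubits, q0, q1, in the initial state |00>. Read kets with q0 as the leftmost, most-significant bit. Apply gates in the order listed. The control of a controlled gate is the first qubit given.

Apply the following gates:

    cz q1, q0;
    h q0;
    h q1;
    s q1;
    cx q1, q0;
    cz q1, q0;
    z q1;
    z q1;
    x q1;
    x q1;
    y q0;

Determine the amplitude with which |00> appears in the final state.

The amplitude on |00> is -I/2. Key observation: steps 9-10 multiply out to the identity, so the circuit reduces to the remaining gates.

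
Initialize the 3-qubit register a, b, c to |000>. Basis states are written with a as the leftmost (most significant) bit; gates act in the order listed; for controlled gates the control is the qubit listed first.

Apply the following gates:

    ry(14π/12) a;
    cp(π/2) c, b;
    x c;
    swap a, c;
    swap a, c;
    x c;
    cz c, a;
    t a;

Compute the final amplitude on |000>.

|000> carries amplitude -sqrt(6)/4 + sqrt(2)/4 in the final state.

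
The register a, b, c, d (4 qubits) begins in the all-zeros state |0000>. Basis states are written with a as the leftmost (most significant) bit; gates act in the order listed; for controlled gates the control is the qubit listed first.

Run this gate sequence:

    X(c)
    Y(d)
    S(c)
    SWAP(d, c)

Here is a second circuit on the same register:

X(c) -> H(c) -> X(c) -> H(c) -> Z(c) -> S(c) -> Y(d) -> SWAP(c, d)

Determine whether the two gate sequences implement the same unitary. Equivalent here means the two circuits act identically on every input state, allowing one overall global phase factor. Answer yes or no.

Yes: on every input state the two circuits agree up to one overall phase factor.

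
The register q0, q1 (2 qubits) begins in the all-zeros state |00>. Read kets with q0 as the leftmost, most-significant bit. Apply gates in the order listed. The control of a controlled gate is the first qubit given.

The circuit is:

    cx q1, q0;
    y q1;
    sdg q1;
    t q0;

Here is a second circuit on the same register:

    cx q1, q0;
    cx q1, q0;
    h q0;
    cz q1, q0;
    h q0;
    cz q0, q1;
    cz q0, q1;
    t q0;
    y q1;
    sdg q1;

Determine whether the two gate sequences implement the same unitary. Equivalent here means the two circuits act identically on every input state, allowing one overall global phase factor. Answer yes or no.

Yes — the two circuits implement the same unitary up to a global phase.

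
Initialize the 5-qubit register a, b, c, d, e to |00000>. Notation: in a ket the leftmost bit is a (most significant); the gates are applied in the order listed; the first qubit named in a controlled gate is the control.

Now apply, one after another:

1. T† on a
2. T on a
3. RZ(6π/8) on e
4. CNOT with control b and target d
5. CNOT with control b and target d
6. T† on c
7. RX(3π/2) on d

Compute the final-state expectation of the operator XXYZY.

In the final state, XXYZY has expectation 0. Key observation: the block from step 4 through step 5 cancels to the identity and can be dropped.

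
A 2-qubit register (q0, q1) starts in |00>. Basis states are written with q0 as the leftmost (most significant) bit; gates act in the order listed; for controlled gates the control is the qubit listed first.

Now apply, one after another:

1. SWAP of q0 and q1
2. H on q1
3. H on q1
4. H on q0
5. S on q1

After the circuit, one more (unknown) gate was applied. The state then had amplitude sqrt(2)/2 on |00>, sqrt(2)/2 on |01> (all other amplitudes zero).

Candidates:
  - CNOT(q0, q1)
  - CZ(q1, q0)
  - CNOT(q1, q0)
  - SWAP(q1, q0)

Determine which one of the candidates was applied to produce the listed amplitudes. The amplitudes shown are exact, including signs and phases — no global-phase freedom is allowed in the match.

The applied gate was SWAP(q1, q0). Key observation: gates 2-3 undo each other exactly, leaving only the rest of the circuit to track.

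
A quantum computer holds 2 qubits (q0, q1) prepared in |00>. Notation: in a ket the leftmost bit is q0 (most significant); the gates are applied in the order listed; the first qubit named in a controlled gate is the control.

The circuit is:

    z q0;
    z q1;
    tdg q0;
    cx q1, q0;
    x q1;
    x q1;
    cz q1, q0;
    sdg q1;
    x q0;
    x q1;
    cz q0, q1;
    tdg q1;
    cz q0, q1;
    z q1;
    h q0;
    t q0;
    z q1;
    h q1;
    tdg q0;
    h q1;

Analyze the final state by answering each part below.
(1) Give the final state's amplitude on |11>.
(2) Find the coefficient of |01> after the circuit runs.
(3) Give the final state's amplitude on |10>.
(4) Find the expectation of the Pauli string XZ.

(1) The amplitude on |11> is sqrt(2)*exp(3*I*pi/4)/2.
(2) The final state's coefficient on |01> equals -sqrt(2)*exp(3*I*pi/4)/2.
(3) |10> carries amplitude 0 in the final state.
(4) In the final state, XZ has expectation 1.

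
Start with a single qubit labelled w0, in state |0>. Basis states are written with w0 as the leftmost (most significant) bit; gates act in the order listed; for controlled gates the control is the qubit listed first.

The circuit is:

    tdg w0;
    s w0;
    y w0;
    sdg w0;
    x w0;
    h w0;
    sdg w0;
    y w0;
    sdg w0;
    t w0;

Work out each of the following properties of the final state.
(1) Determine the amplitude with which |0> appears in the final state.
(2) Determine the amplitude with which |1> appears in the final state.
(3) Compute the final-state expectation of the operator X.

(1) The amplitude on |0> is -sqrt(2)/2.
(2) The amplitude on |1> is sqrt(2)*exp(I*pi/4)/2.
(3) The expectation value of X is -sqrt(2)/2.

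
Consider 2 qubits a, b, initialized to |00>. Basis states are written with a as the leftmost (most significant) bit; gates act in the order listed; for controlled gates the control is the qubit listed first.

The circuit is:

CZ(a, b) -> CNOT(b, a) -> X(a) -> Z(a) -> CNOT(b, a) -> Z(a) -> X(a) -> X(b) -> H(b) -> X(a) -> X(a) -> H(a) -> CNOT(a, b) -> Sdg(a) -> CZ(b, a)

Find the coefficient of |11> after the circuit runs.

The amplitude on |11> is I/2. Key observation: steps 10-11 multiply out to the identity, so the circuit reduces to the remaining gates.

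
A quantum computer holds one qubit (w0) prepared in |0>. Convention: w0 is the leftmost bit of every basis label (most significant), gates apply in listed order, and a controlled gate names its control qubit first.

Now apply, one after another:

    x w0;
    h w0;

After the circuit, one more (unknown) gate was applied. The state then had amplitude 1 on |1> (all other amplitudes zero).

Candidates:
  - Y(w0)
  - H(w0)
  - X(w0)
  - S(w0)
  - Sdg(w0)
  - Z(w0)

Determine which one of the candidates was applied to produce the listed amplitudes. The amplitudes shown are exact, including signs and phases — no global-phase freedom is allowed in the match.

The unique candidate consistent with the amplitudes is H(w0).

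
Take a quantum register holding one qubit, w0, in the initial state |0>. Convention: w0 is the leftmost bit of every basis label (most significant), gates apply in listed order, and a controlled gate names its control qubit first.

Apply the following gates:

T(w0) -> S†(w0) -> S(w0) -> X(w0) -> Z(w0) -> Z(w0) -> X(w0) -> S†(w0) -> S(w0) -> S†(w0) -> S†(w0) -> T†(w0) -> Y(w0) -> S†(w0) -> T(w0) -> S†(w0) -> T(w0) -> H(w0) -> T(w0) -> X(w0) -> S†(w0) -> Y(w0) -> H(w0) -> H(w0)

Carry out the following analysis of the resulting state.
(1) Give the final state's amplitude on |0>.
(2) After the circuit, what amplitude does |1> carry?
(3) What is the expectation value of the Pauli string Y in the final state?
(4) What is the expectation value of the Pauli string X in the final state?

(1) |0> carries amplitude -sqrt(2)/2 in the final state. Key observation: steps 2-9 multiply out to the identity, so the circuit reduces to the remaining gates.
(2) The amplitude on |1> is -sqrt(2)*exp(3*I*pi/4)/2.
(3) The observable Y averages to sqrt(2)/2.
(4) The expectation value of X is -sqrt(2)/2.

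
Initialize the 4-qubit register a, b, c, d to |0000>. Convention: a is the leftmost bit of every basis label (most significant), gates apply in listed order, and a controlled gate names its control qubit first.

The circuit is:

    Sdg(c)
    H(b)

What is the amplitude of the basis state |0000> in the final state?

|0000> carries amplitude sqrt(2)/2 in the final state.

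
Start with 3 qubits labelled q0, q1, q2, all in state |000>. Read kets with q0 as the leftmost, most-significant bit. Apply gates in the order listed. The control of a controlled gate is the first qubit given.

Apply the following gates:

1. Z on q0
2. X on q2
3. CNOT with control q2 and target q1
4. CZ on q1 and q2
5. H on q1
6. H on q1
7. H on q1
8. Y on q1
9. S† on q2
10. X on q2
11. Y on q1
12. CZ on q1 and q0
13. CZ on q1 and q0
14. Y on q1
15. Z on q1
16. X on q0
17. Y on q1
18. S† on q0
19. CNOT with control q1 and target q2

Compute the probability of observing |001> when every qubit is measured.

The probability of measuring |001> is 0. Key observation: steps 11-14 multiply out to the identity, so the circuit reduces to the remaining gates.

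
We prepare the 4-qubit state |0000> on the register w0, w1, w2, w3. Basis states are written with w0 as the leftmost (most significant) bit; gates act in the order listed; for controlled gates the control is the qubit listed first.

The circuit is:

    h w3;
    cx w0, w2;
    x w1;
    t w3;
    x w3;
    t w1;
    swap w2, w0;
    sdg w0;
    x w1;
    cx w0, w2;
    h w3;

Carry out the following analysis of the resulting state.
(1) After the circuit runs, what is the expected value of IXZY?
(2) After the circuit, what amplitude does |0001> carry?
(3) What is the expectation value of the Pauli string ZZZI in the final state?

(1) The expectation value of IXZY is 0.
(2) The amplitude on |0001> is -exp(I*pi/4)/2 + I/2.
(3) In the final state, ZZZI has expectation 1.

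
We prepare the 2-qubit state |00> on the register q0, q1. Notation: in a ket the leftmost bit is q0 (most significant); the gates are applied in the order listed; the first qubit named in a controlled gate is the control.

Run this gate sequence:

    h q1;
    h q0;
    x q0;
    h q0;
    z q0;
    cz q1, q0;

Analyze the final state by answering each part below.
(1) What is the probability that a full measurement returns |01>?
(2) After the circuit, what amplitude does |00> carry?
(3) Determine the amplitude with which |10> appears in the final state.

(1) The probability of measuring |01> is 1/2. Key observation: the block from step 2 through step 5 cancels to the identity and can be dropped.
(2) |00> carries amplitude sqrt(2)/2 in the final state.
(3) The final state's coefficient on |10> equals 0.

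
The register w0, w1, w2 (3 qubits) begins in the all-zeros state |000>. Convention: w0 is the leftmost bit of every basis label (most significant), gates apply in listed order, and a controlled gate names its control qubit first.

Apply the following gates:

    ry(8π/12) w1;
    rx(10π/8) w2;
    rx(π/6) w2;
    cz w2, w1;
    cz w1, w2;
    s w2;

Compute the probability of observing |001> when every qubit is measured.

A full measurement returns |001> with probability -sqrt(2)/32 + sqrt(6)/32 + 1/8.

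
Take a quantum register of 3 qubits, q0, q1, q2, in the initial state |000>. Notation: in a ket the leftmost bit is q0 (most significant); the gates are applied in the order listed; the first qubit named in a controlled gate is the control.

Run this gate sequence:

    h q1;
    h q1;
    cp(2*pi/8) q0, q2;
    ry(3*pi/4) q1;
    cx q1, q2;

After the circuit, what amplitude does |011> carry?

|011> carries amplitude sqrt(sqrt(2) + 2)/2 in the final state. Key observation: steps 1-2 multiply out to the identity, so the circuit reduces to the remaining gates.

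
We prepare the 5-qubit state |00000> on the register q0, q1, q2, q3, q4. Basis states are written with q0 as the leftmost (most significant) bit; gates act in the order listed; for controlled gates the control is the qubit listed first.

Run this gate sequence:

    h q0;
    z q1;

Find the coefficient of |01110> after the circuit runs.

The final state's coefficient on |01110> equals 0.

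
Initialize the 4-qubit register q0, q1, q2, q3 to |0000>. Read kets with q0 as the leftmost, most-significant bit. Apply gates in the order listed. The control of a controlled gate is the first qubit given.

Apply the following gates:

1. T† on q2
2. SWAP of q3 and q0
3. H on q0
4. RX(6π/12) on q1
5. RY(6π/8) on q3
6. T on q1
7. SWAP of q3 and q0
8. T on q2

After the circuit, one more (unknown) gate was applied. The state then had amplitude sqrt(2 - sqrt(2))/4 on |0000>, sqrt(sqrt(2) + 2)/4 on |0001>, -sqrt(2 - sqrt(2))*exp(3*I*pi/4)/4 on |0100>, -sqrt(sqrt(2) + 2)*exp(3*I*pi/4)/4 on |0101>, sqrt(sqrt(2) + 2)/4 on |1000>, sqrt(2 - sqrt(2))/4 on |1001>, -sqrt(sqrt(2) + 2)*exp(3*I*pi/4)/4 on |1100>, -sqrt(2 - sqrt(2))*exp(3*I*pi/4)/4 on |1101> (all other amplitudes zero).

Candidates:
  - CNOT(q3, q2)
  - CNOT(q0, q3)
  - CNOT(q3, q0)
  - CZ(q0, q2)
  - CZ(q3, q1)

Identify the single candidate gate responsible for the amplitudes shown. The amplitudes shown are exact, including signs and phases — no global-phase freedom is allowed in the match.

The unique candidate consistent with the amplitudes is CNOT(q3, q0).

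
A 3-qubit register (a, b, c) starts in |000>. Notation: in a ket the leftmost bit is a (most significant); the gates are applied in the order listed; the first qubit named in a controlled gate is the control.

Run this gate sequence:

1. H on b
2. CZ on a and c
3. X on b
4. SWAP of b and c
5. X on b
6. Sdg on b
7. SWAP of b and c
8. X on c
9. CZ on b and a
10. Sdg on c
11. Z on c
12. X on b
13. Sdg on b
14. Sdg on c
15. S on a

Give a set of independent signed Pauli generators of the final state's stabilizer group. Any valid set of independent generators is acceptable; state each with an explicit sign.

One valid set of independent stabilizer generators is -IYI, +ZII, +IIZ (any independent generating set of the same group is equally correct).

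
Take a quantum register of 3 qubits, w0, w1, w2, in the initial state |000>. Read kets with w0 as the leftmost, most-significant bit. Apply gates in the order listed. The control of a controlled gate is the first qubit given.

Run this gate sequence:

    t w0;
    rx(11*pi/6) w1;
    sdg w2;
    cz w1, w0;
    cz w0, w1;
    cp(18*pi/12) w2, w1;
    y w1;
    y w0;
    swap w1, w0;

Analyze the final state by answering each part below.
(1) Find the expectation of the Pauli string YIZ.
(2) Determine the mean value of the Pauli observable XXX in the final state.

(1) The observable YIZ averages to 1/2.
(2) The observable XXX averages to 0.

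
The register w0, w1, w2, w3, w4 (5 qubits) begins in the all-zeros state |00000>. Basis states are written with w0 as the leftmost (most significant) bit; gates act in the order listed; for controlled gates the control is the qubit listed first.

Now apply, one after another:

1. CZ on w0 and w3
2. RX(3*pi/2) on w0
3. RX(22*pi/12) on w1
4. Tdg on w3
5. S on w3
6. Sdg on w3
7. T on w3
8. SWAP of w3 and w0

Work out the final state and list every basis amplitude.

The final amplitudes are 1/4 + sqrt(3)/4 on |00000>, I*(1 + sqrt(3))/4 on |00010>, I*(-1 + sqrt(3))/4 on |01000>, 1/4 - sqrt(3)/4 on |01010>, and 0 on every other basis state. Key observation: gates 4-7 undo each other exactly, leaving only the rest of the circuit to track.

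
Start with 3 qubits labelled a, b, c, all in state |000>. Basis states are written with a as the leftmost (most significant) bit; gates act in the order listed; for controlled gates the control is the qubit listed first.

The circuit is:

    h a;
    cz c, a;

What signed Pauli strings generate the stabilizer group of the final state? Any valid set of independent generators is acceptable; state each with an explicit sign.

The final state is stabilized by the group generated by +XII, +IZI, +IIZ; other independent generating sets are equally valid.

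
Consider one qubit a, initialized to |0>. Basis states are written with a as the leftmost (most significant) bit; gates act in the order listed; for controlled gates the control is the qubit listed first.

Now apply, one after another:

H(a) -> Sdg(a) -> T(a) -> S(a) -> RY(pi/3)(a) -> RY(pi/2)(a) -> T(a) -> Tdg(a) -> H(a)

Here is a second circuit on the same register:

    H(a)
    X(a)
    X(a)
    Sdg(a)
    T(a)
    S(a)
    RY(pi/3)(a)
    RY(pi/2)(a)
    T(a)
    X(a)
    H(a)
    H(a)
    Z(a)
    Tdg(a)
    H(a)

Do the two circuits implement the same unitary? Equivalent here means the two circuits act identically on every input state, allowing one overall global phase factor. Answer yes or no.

No — the two circuits implement different unitaries, even allowing a global phase.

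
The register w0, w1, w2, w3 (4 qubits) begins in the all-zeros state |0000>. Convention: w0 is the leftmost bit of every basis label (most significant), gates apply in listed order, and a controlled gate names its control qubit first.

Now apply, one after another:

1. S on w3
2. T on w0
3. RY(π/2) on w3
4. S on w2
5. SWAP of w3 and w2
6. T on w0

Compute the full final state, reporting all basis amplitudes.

The resulting statevector has amplitude sqrt(2)/2 on |0000>, sqrt(2)/2 on |0010>, and 0 on every other basis state.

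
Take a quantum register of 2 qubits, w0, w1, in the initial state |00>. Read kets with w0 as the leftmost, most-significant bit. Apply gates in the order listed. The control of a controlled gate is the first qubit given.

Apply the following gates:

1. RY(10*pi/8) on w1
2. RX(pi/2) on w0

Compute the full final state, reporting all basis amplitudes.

The final amplitudes are -sqrt(4 - 2*sqrt(2))/4 on |00>, sqrt(2*sqrt(2) + 4)/4 on |01>, I*sqrt(4 - 2*sqrt(2))/4 on |10>, -I*sqrt(2*sqrt(2) + 4)/4 on |11>.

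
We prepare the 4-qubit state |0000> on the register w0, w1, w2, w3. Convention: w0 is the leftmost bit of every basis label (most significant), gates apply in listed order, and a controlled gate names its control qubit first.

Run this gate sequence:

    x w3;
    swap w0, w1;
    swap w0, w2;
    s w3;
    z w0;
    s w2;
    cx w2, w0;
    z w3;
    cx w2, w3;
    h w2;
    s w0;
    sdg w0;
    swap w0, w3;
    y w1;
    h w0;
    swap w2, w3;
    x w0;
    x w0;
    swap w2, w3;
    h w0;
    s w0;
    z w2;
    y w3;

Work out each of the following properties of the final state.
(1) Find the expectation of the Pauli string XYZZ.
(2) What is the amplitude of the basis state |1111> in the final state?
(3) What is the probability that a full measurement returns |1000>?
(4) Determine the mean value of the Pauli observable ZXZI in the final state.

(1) In the final state, XYZZ has expectation 0.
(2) The final state's coefficient on |1111> equals sqrt(2)/2.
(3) A full measurement returns |1000> with probability 0.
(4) The observable ZXZI averages to 0.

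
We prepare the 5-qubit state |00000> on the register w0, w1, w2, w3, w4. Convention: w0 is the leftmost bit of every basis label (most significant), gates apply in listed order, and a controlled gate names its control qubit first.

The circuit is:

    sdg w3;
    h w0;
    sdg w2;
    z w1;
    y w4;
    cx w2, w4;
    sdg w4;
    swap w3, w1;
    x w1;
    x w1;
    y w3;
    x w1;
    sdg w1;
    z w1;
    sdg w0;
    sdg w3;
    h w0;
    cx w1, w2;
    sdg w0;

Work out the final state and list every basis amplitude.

The final amplitudes are 1/2 + I/2 on |01111>, 1/2 + I/2 on |11111>, and 0 on every other basis state.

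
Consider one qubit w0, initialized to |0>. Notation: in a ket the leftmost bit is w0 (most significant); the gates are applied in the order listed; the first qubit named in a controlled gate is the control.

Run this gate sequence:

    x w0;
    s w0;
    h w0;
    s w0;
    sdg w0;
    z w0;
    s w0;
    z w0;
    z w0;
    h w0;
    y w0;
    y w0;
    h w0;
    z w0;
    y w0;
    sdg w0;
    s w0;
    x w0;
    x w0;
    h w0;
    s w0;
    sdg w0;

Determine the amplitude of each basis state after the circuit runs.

The final amplitudes are -1/2 - I/2 on |0>, 1/2 - I/2 on |1>.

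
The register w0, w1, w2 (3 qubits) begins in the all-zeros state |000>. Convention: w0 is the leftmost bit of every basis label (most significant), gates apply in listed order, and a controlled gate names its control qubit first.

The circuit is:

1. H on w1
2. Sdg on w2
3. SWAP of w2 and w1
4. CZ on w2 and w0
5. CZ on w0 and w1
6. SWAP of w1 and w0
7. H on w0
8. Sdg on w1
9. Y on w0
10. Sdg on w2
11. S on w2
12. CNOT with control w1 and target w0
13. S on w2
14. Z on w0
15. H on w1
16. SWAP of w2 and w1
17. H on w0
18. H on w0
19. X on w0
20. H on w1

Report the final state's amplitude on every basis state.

The resulting statevector has amplitude 1/4 - I/4 on |000>, 1/4 - I/4 on |001>, -1/4 - I/4 on |010>, -1/4 - I/4 on |011>, 1/4 - I/4 on |100>, 1/4 - I/4 on |101>, -1/4 - I/4 on |110>, -1/4 - I/4 on |111>.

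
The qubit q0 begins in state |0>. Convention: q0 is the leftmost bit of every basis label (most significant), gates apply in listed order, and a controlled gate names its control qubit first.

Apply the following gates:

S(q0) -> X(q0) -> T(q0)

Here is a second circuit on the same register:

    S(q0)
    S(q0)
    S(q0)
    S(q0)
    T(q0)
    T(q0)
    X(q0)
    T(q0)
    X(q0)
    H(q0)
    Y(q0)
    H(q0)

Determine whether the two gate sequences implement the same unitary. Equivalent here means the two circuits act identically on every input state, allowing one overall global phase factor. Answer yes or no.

No: there is an input state on which the two circuits produce genuinely different outputs (not merely differing by a phase).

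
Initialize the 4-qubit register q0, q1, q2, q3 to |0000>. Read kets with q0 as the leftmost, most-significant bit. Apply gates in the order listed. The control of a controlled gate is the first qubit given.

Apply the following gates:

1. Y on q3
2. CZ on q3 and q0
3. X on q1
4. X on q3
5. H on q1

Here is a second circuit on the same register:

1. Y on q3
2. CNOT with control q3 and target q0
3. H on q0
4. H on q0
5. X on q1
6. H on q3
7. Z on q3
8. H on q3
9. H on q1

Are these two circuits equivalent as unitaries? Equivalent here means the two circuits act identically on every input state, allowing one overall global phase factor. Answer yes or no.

No — the two circuits implement different unitaries, even allowing a global phase.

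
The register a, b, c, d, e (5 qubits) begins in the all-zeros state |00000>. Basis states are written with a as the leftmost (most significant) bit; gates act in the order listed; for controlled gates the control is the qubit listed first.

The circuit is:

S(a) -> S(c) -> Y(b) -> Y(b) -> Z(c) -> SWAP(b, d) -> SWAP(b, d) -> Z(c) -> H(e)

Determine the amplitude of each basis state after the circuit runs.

The resulting statevector has amplitude sqrt(2)/2 on |00000>, sqrt(2)/2 on |00001>, and 0 on every other basis state. Key observation: gates 5-8 undo each other exactly, leaving only the rest of the circuit to track.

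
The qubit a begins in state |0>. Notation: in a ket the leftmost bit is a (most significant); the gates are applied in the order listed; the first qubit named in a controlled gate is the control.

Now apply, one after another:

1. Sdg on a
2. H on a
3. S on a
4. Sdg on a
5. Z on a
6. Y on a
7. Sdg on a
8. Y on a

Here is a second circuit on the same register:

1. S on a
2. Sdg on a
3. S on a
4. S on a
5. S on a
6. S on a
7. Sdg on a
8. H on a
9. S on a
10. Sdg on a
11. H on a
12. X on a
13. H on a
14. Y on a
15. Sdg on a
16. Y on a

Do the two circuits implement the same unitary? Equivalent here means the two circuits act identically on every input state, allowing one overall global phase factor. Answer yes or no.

Yes: on every input state the two circuits agree up to one overall phase factor.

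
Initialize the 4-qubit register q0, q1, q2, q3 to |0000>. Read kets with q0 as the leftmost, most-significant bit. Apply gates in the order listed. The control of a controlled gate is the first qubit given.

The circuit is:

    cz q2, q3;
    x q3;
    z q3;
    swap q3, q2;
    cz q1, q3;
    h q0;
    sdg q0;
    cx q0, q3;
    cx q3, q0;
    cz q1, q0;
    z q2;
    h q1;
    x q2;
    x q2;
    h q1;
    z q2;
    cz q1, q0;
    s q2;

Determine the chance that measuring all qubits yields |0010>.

Outcome |0010> occurs with probability 1/2. Key observation: gates 10-17 undo each other exactly, leaving only the rest of the circuit to track.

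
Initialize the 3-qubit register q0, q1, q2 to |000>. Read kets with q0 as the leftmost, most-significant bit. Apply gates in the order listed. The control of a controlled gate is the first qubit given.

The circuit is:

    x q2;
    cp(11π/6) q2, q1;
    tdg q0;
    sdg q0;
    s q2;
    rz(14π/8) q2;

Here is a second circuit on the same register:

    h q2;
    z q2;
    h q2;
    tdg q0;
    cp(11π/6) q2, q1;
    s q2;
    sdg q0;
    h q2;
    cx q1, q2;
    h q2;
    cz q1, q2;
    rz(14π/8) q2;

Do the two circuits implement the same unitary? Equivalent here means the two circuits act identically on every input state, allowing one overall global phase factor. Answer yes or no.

Yes: on every input state the two circuits agree up to one overall phase factor.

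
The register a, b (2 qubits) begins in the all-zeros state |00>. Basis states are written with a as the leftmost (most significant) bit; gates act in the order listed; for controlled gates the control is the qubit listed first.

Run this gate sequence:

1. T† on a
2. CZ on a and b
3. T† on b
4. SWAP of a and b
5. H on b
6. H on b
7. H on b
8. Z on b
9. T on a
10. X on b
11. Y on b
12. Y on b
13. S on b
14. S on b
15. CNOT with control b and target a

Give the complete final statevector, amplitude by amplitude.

The resulting statevector has amplitude -sqrt(2)/2 on |00>, 0 on |01>, 0 on |10>, -sqrt(2)/2 on |11>.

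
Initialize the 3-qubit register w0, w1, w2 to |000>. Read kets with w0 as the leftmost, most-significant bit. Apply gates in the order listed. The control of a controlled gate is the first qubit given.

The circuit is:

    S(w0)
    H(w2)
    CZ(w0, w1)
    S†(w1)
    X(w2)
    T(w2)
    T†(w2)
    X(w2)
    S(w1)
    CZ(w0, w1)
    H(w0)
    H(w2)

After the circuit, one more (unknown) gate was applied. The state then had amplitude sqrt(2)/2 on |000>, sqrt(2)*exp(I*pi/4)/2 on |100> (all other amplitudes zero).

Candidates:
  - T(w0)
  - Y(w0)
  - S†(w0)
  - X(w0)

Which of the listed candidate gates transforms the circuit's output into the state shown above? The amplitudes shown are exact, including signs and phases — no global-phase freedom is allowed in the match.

The unique candidate consistent with the amplitudes is T(w0). Key observation: the block from step 3 through step 10 cancels to the identity and can be dropped.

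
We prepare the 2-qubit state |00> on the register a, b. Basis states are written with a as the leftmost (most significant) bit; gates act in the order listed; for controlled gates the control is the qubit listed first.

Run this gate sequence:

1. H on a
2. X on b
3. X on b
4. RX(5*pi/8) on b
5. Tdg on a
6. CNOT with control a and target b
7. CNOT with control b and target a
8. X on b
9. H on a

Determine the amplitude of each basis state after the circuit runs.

The final amplitudes are -I*sin(5*pi/16)/2 - exp(3*I*pi/4)*cos(5*pi/16)/2 on |00>, cos(5*pi/16)/2 - exp(I*pi/4)*sin(5*pi/16)/2 on |01>, -exp(3*I*pi/4)*cos(5*pi/16)/2 + I*sin(5*pi/16)/2 on |10>, cos(5*pi/16)/2 + I*exp(-I*pi/4)*sin(5*pi/16)/2 on |11>.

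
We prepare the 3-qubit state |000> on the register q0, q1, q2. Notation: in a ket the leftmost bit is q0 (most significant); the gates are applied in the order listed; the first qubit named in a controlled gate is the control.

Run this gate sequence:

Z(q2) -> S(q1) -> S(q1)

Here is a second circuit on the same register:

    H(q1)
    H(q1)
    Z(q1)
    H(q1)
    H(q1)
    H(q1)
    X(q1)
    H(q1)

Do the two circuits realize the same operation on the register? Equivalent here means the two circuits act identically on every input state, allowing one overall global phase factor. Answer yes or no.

No, they are not equivalent — no single phase factor reconciles the two unitaries.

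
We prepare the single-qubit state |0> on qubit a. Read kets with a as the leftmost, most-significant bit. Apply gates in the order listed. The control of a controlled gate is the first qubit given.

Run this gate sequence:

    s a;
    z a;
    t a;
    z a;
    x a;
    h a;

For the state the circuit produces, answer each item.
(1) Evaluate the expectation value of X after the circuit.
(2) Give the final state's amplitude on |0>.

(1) In the final state, X has expectation -1.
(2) The final state's coefficient on |0> equals sqrt(2)/2.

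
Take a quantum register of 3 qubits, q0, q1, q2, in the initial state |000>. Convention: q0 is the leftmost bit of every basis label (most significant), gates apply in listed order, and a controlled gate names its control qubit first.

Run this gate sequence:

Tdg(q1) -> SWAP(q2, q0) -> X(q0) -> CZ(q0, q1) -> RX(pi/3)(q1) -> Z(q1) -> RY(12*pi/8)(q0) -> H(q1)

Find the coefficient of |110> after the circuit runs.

|110> carries amplitude -sqrt(3)/4 + I/4 in the final state.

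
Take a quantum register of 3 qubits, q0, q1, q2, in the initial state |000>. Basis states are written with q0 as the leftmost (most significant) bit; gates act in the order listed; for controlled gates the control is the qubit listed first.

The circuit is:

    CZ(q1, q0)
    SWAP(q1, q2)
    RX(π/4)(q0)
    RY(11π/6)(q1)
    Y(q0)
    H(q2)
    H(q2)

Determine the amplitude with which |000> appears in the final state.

|000> carries amplitude sqrt(2 - sqrt(2))*(sqrt(2) + sqrt(6))/8 in the final state. Key observation: steps 6-7 multiply out to the identity, so the circuit reduces to the remaining gates.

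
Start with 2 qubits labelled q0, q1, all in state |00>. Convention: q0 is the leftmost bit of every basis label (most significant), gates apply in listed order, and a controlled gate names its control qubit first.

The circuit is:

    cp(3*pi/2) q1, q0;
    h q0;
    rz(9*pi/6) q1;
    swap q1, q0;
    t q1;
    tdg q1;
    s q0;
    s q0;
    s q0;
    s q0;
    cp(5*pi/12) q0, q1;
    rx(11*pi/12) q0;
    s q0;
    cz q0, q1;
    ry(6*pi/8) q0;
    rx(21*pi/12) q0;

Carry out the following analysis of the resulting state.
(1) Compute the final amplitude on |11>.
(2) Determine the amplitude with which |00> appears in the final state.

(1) The amplitude on |11> is -sqrt(12 - 6*sqrt(2))*exp(I*pi/4)/8 - sqrt(sqrt(2) + 2)*exp(3*I*pi/4)/8 - sqrt(6 - 3*sqrt(2))*exp(I*pi/4)/8 + sqrt(6 - 3*sqrt(2))*exp(3*I*pi/4)/8 + sqrt(sqrt(2) + 2)*exp(I*pi/4)/8 + sqrt(2*sqrt(2) + 4)*exp(3*I*pi/4)/8. Key observation: the block from step 7 through step 10 cancels to the identity and can be dropped.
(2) The final state's coefficient on |00> equals -sqrt(6*sqrt(2) + 12)*exp(I*pi/4)/8 + sqrt(4 - 2*sqrt(2))*exp(3*I*pi/4)/8.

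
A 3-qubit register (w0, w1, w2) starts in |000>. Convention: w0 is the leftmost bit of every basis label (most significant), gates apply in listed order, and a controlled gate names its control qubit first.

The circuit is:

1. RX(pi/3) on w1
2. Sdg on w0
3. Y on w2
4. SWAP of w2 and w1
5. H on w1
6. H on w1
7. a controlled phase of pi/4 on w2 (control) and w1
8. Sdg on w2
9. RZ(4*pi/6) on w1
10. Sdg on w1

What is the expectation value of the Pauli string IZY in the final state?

The expectation value of IZY is sqrt(6)/4.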